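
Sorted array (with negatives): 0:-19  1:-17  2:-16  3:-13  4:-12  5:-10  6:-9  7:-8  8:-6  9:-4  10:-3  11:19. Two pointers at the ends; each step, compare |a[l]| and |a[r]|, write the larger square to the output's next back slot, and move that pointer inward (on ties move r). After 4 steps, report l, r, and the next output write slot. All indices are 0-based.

l=3, r=10, next write slot=7

[0,11] |-19|<=|19| out[11]=361 → r--
[0,10] |-19|>|-3| out[10]=361 → l++
[1,10] |-17|>|-3| out[9]=289 → l++
[2,10] |-16|>|-3| out[8]=256 → l++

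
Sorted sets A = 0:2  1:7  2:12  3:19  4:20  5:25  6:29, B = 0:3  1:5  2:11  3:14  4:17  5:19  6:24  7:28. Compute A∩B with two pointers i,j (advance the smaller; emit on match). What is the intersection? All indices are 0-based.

intersection = [19]

i=0 j=0: 2<3, i++
i=1 j=0: 7>3, j++
i=1 j=1: 7>5, j++
i=1 j=2: 7<11, i++
i=2 j=2: 12>11, j++
i=2 j=3: 12<14, i++
i=3 j=3: 19>14, j++
i=3 j=4: 19>17, j++
i=3 j=5: 19==19 emit, i++,j++
i=4 j=6: 20<24, i++
i=5 j=6: 25>24, j++
i=5 j=7: 25<28, i++
i=6 j=7: 29>28, j++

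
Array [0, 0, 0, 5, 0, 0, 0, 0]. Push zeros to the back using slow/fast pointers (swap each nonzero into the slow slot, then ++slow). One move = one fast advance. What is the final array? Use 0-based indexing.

(s=0,f=0) a[fast]=0 → fast++
(s=0,f=1) a[fast]=0 → fast++
(s=0,f=2) a[fast]=0 → fast++
(s=0,f=3) a[fast]=5≠0 swap→a[0]=5 → slow++,fast++
(s=1,f=4) a[fast]=0 → fast++
(s=1,f=5) a[fast]=0 → fast++
(s=1,f=6) a[fast]=0 → fast++
(s=1,f=7) a[fast]=0 → fast++

[5, 0, 0, 0, 0, 0, 0, 0]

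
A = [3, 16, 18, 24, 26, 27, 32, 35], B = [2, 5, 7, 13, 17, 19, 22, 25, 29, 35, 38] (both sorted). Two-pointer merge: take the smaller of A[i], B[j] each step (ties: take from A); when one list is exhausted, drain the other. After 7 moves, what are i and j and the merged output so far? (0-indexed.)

i=2, j=5, merged so far=[2, 3, 5, 7, 13, 16, 17]

i=0 j=0: A[i]=3>B[j]=2 take 2, j++
i=0 j=1: A[i]=3<=B[j]=5 take 3, i++
i=1 j=1: A[i]=16>B[j]=5 take 5, j++
i=1 j=2: A[i]=16>B[j]=7 take 7, j++
i=1 j=3: A[i]=16>B[j]=13 take 13, j++
i=1 j=4: A[i]=16<=B[j]=17 take 16, i++
i=2 j=4: A[i]=18>B[j]=17 take 17, j++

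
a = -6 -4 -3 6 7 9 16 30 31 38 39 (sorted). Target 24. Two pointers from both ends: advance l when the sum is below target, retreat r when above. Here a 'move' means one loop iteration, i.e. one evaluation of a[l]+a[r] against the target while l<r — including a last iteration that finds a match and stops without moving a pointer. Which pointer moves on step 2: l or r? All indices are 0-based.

r

[0,10] -6+39=33 >24 → r--
[0,9] -6+38=32 >24 → r--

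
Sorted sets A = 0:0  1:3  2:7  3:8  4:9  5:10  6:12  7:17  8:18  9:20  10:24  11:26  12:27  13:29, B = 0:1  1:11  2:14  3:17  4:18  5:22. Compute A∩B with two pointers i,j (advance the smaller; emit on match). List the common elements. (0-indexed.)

[i=0,j=0] 0<1 → i++
[i=1,j=0] 3>1 → j++
[i=1,j=1] 3<11 → i++
[i=2,j=1] 7<11 → i++
[i=3,j=1] 8<11 → i++
[i=4,j=1] 9<11 → i++
[i=5,j=1] 10<11 → i++
[i=6,j=1] 12>11 → j++
[i=6,j=2] 12<14 → i++
[i=7,j=2] 17>14 → j++
[i=7,j=3] 17==17 emit → i++,j++
[i=8,j=4] 18==18 emit → i++,j++
[i=9,j=5] 20<22 → i++
[i=10,j=5] 24>22 → j++

intersection = [17, 18]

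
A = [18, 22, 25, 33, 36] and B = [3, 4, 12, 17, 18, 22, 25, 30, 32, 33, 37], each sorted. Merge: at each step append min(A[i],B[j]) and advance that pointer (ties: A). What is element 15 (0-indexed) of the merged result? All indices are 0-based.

i=0 j=0: A[i]=18>B[j]=3 take 3, j++
i=0 j=1: A[i]=18>B[j]=4 take 4, j++
i=0 j=2: A[i]=18>B[j]=12 take 12, j++
i=0 j=3: A[i]=18>B[j]=17 take 17, j++
i=0 j=4: A[i]=18<=B[j]=18 take 18, i++
i=1 j=4: A[i]=22>B[j]=18 take 18, j++
i=1 j=5: A[i]=22<=B[j]=22 take 22, i++
i=2 j=5: A[i]=25>B[j]=22 take 22, j++
i=2 j=6: A[i]=25<=B[j]=25 take 25, i++
i=3 j=6: A[i]=33>B[j]=25 take 25, j++
i=3 j=7: A[i]=33>B[j]=30 take 30, j++
i=3 j=8: A[i]=33>B[j]=32 take 32, j++
i=3 j=9: A[i]=33<=B[j]=33 take 33, i++
i=4 j=9: A[i]=36>B[j]=33 take 33, j++
i=4 j=10: A[i]=36<=B[j]=37 take 36, i++
i=5 j=10: A done, take B[j]=37, j++

merged[15] = 37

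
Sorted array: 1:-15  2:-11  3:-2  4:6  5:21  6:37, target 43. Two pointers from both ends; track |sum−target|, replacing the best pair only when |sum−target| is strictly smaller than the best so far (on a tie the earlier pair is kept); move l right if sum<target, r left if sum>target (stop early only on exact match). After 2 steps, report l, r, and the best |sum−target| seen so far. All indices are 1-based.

l=3, r=6, best |Δ|=17

[1,6] -15+37=22 d=21 * → l++
[2,6] -11+37=26 d=17 * → l++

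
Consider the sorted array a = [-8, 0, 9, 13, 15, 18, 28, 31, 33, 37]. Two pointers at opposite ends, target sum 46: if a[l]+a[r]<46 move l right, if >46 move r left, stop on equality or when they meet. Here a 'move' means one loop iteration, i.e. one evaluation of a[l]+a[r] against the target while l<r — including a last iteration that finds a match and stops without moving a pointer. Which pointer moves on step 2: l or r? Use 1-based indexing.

[1,10] -8+37=29 <46 → l++
[2,10] 0+37=37 <46 → l++

l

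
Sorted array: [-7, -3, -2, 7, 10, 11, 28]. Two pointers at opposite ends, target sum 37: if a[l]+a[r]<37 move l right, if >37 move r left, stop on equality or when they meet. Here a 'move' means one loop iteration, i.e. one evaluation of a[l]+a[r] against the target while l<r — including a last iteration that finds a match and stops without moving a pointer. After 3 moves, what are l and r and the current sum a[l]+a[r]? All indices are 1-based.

l=4, r=7, sum=35

[1,7] -7+28=21 <37 → l++
[2,7] -3+28=25 <37 → l++
[3,7] -2+28=26 <37 → l++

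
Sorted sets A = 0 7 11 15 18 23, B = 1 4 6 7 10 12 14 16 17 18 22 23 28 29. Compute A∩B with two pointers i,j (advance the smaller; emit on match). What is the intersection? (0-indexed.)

i=0 j=0: 0<1, i++
i=1 j=0: 7>1, j++
i=1 j=1: 7>4, j++
i=1 j=2: 7>6, j++
i=1 j=3: 7==7 emit, i++,j++
i=2 j=4: 11>10, j++
i=2 j=5: 11<12, i++
i=3 j=5: 15>12, j++
i=3 j=6: 15>14, j++
i=3 j=7: 15<16, i++
i=4 j=7: 18>16, j++
i=4 j=8: 18>17, j++
i=4 j=9: 18==18 emit, i++,j++
i=5 j=10: 23>22, j++
i=5 j=11: 23==23 emit, i++,j++

intersection = [7, 18, 23]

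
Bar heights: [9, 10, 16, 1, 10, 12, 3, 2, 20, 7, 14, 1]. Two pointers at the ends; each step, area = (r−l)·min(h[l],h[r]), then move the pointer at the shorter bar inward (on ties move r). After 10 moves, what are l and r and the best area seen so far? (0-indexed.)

l=7, r=8, best area=112

[0,11] min(9,1)*11=11 best=11 * → r--
[0,10] min(9,14)*10=90 best=90 * → l++
[1,10] min(10,14)*9=90 best=90 → l++
[2,10] min(16,14)*8=112 best=112 * → r--
[2,9] min(16,7)*7=49 best=112 → r--
[2,8] min(16,20)*6=96 best=112 → l++
[3,8] min(1,20)*5=5 best=112 → l++
[4,8] min(10,20)*4=40 best=112 → l++
[5,8] min(12,20)*3=36 best=112 → l++
[6,8] min(3,20)*2=6 best=112 → l++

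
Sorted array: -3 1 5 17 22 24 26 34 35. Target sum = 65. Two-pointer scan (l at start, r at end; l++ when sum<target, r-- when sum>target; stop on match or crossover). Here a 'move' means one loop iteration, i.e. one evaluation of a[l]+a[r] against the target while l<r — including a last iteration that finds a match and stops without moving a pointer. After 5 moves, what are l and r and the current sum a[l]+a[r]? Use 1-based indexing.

[1,9] -3+35=32 <65 → l++
[2,9] 1+35=36 <65 → l++
[3,9] 5+35=40 <65 → l++
[4,9] 17+35=52 <65 → l++
[5,9] 22+35=57 <65 → l++

l=6, r=9, sum=59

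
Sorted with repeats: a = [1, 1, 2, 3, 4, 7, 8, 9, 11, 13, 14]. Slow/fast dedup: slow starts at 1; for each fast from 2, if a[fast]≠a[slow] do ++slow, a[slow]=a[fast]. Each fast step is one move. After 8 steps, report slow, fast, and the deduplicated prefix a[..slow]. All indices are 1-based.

(s=1,f=2) a[fast]=1=a[slow] dup → fast++
(s=1,f=3) a[fast]=2≠a[slow]=1 write a[2]=2 → slow++,fast++
(s=2,f=4) a[fast]=3≠a[slow]=2 write a[3]=3 → slow++,fast++
(s=3,f=5) a[fast]=4≠a[slow]=3 write a[4]=4 → slow++,fast++
(s=4,f=6) a[fast]=7≠a[slow]=4 write a[5]=7 → slow++,fast++
(s=5,f=7) a[fast]=8≠a[slow]=7 write a[6]=8 → slow++,fast++
(s=6,f=8) a[fast]=9≠a[slow]=8 write a[7]=9 → slow++,fast++
(s=7,f=9) a[fast]=11≠a[slow]=9 write a[8]=11 → slow++,fast++

slow=8, fast=10, prefix=[1, 2, 3, 4, 7, 8, 9, 11]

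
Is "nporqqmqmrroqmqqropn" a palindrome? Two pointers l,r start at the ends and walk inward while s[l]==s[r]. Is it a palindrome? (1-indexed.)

l=1 r=20: 'n'=='n', l++,r--
l=2 r=19: 'p'=='p', l++,r--
l=3 r=18: 'o'=='o', l++,r--
l=4 r=17: 'r'=='r', l++,r--
l=5 r=16: 'q'=='q', l++,r--
l=6 r=15: 'q'=='q', l++,r--
l=7 r=14: 'm'=='m', l++,r--
l=8 r=13: 'q'=='q', l++,r--
l=9 r=12: 'm'!='o', stop

not a palindrome (mismatch at 9,12)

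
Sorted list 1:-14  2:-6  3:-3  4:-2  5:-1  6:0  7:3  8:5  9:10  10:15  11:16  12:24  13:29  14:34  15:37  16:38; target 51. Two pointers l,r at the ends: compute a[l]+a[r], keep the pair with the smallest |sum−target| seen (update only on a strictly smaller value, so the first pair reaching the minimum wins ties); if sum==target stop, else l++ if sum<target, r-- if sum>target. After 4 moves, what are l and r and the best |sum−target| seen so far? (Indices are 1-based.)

l=1 r=16: -14+38=24 d=27 *, l++
l=2 r=16: -6+38=32 d=19 *, l++
l=3 r=16: -3+38=35 d=16 *, l++
l=4 r=16: -2+38=36 d=15 *, l++

l=5, r=16, best |Δ|=15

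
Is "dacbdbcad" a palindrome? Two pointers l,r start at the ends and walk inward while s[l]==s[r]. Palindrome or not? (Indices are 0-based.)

[0,8] 'd'=='d' → l++,r--
[1,7] 'a'=='a' → l++,r--
[2,6] 'c'=='c' → l++,r--
[3,5] 'b'=='b' → l++,r--

palindrome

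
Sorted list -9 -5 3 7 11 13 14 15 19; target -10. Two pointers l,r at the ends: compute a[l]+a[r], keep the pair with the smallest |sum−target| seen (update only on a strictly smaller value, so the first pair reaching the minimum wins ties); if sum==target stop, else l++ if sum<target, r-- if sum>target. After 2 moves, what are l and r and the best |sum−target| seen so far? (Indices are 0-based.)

l=0, r=6, best |Δ|=16

l=0 r=8: -9+19=10 d=20 *, r--
l=0 r=7: -9+15=6 d=16 *, r--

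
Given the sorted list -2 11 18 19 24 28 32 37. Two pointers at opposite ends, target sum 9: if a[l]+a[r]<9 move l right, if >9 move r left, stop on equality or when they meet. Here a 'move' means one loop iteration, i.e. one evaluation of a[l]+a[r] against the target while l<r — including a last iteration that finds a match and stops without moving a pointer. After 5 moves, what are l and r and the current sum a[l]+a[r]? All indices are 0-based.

[0,7] -2+37=35 >9 → r--
[0,6] -2+32=30 >9 → r--
[0,5] -2+28=26 >9 → r--
[0,4] -2+24=22 >9 → r--
[0,3] -2+19=17 >9 → r--

l=0, r=2, sum=16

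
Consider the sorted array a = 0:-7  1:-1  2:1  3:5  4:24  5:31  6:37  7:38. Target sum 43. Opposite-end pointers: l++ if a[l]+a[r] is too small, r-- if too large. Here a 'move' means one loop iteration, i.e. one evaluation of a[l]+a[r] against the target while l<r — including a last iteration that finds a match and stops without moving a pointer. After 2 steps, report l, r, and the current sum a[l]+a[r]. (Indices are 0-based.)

l=2, r=7, sum=39

[0,7] -7+38=31 <43 → l++
[1,7] -1+38=37 <43 → l++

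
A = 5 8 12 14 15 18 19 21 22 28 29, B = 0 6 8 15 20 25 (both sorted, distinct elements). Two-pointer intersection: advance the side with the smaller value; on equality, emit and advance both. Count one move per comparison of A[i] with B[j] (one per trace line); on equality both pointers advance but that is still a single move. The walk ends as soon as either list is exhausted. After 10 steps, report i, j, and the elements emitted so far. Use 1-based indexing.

i=8, j=6, emitted=[8, 15]

i=1 j=1: 5>0, j++
i=1 j=2: 5<6, i++
i=2 j=2: 8>6, j++
i=2 j=3: 8==8 emit, i++,j++
i=3 j=4: 12<15, i++
i=4 j=4: 14<15, i++
i=5 j=4: 15==15 emit, i++,j++
i=6 j=5: 18<20, i++
i=7 j=5: 19<20, i++
i=8 j=5: 21>20, j++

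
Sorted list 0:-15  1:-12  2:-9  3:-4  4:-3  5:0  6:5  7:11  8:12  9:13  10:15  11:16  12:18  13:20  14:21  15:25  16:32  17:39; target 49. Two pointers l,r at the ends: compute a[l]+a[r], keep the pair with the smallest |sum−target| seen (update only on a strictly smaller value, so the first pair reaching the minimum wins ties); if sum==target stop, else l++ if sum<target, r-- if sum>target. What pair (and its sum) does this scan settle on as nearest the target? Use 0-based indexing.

pair (11, 39) with sum 50 (|Δ|=1)

l=0 r=17: -15+39=24 d=25 *, l++
l=1 r=17: -12+39=27 d=22 *, l++
l=2 r=17: -9+39=30 d=19 *, l++
l=3 r=17: -4+39=35 d=14 *, l++
l=4 r=17: -3+39=36 d=13 *, l++
l=5 r=17: 0+39=39 d=10 *, l++
l=6 r=17: 5+39=44 d=5 *, l++
l=7 r=17: 11+39=50 d=1 *, r--
l=7 r=16: 11+32=43 d=6, l++
l=8 r=16: 12+32=44 d=5, l++
l=9 r=16: 13+32=45 d=4, l++
l=10 r=16: 15+32=47 d=2, l++
l=11 r=16: 16+32=48 d=1, l++
l=12 r=16: 18+32=50 d=1, r--
l=12 r=15: 18+25=43 d=6, l++
l=13 r=15: 20+25=45 d=4, l++
l=14 r=15: 21+25=46 d=3, l++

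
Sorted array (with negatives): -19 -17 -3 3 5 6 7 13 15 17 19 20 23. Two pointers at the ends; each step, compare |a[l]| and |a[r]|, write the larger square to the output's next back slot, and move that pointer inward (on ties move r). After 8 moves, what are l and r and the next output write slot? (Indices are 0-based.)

[0,12] |-19|<=|23| out[12]=529 → r--
[0,11] |-19|<=|20| out[11]=400 → r--
[0,10] |-19|<=|19| out[10]=361 → r--
[0,9] |-19|>|17| out[9]=361 → l++
[1,9] |-17|<=|17| out[8]=289 → r--
[1,8] |-17|>|15| out[7]=289 → l++
[2,8] |-3|<=|15| out[6]=225 → r--
[2,7] |-3|<=|13| out[5]=169 → r--

l=2, r=6, next write slot=4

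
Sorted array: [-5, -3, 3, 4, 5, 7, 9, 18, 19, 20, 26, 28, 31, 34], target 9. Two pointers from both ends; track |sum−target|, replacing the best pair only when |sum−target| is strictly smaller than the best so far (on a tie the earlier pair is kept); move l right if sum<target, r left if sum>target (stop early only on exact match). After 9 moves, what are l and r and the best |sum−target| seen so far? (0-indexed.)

l=0 r=13: -5+34=29 d=20 *, r--
l=0 r=12: -5+31=26 d=17 *, r--
l=0 r=11: -5+28=23 d=14 *, r--
l=0 r=10: -5+26=21 d=12 *, r--
l=0 r=9: -5+20=15 d=6 *, r--
l=0 r=8: -5+19=14 d=5 *, r--
l=0 r=7: -5+18=13 d=4 *, r--
l=0 r=6: -5+9=4 d=5, l++
l=1 r=6: -3+9=6 d=3 *, l++

l=2, r=6, best |Δ|=3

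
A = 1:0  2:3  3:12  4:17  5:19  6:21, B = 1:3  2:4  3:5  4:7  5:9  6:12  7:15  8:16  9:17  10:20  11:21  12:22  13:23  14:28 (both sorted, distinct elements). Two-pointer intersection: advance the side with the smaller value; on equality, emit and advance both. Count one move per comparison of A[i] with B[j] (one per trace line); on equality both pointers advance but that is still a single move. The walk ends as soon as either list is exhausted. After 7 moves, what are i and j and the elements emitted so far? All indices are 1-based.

i=1 j=1: 0<3, i++
i=2 j=1: 3==3 emit, i++,j++
i=3 j=2: 12>4, j++
i=3 j=3: 12>5, j++
i=3 j=4: 12>7, j++
i=3 j=5: 12>9, j++
i=3 j=6: 12==12 emit, i++,j++

i=4, j=7, emitted=[3, 12]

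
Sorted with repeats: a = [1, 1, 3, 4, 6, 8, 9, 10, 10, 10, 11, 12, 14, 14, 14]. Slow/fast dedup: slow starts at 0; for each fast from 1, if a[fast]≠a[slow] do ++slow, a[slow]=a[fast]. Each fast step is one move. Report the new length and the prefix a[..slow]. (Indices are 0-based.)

length 10; prefix = [1, 3, 4, 6, 8, 9, 10, 11, 12, 14]

slow=0 fast=1: a[fast]=1=a[slow] dup, fast++
slow=0 fast=2: a[fast]=3≠a[slow]=1 write a[1]=3, slow++,fast++
slow=1 fast=3: a[fast]=4≠a[slow]=3 write a[2]=4, slow++,fast++
slow=2 fast=4: a[fast]=6≠a[slow]=4 write a[3]=6, slow++,fast++
slow=3 fast=5: a[fast]=8≠a[slow]=6 write a[4]=8, slow++,fast++
slow=4 fast=6: a[fast]=9≠a[slow]=8 write a[5]=9, slow++,fast++
slow=5 fast=7: a[fast]=10≠a[slow]=9 write a[6]=10, slow++,fast++
slow=6 fast=8: a[fast]=10=a[slow] dup, fast++
slow=6 fast=9: a[fast]=10=a[slow] dup, fast++
slow=6 fast=10: a[fast]=11≠a[slow]=10 write a[7]=11, slow++,fast++
slow=7 fast=11: a[fast]=12≠a[slow]=11 write a[8]=12, slow++,fast++
slow=8 fast=12: a[fast]=14≠a[slow]=12 write a[9]=14, slow++,fast++
slow=9 fast=13: a[fast]=14=a[slow] dup, fast++
slow=9 fast=14: a[fast]=14=a[slow] dup, fast++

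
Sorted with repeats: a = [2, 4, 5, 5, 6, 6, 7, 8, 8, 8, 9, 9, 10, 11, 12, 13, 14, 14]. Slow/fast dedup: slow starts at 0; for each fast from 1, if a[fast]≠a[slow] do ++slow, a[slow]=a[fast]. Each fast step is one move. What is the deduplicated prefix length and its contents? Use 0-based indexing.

(s=0,f=1) a[fast]=4≠a[slow]=2 write a[1]=4 → slow++,fast++
(s=1,f=2) a[fast]=5≠a[slow]=4 write a[2]=5 → slow++,fast++
(s=2,f=3) a[fast]=5=a[slow] dup → fast++
(s=2,f=4) a[fast]=6≠a[slow]=5 write a[3]=6 → slow++,fast++
(s=3,f=5) a[fast]=6=a[slow] dup → fast++
(s=3,f=6) a[fast]=7≠a[slow]=6 write a[4]=7 → slow++,fast++
(s=4,f=7) a[fast]=8≠a[slow]=7 write a[5]=8 → slow++,fast++
(s=5,f=8) a[fast]=8=a[slow] dup → fast++
(s=5,f=9) a[fast]=8=a[slow] dup → fast++
(s=5,f=10) a[fast]=9≠a[slow]=8 write a[6]=9 → slow++,fast++
(s=6,f=11) a[fast]=9=a[slow] dup → fast++
(s=6,f=12) a[fast]=10≠a[slow]=9 write a[7]=10 → slow++,fast++
(s=7,f=13) a[fast]=11≠a[slow]=10 write a[8]=11 → slow++,fast++
(s=8,f=14) a[fast]=12≠a[slow]=11 write a[9]=12 → slow++,fast++
(s=9,f=15) a[fast]=13≠a[slow]=12 write a[10]=13 → slow++,fast++
(s=10,f=16) a[fast]=14≠a[slow]=13 write a[11]=14 → slow++,fast++
(s=11,f=17) a[fast]=14=a[slow] dup → fast++

length 12; prefix = [2, 4, 5, 6, 7, 8, 9, 10, 11, 12, 13, 14]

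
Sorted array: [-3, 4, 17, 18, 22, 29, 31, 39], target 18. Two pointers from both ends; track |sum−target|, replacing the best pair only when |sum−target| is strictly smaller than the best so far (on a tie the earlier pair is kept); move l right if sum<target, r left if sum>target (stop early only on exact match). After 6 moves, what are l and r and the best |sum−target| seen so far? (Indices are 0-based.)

l=0 r=7: -3+39=36 d=18 *, r--
l=0 r=6: -3+31=28 d=10 *, r--
l=0 r=5: -3+29=26 d=8 *, r--
l=0 r=4: -3+22=19 d=1 *, r--
l=0 r=3: -3+18=15 d=3, l++
l=1 r=3: 4+18=22 d=4, r--

l=1, r=2, best |Δ|=1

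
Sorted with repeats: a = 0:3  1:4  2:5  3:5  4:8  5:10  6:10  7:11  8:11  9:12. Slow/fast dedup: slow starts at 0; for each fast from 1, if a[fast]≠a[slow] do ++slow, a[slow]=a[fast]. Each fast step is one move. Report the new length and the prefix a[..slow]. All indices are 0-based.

length 7; prefix = [3, 4, 5, 8, 10, 11, 12]

(s=0,f=1) a[fast]=4≠a[slow]=3 write a[1]=4 → slow++,fast++
(s=1,f=2) a[fast]=5≠a[slow]=4 write a[2]=5 → slow++,fast++
(s=2,f=3) a[fast]=5=a[slow] dup → fast++
(s=2,f=4) a[fast]=8≠a[slow]=5 write a[3]=8 → slow++,fast++
(s=3,f=5) a[fast]=10≠a[slow]=8 write a[4]=10 → slow++,fast++
(s=4,f=6) a[fast]=10=a[slow] dup → fast++
(s=4,f=7) a[fast]=11≠a[slow]=10 write a[5]=11 → slow++,fast++
(s=5,f=8) a[fast]=11=a[slow] dup → fast++
(s=5,f=9) a[fast]=12≠a[slow]=11 write a[6]=12 → slow++,fast++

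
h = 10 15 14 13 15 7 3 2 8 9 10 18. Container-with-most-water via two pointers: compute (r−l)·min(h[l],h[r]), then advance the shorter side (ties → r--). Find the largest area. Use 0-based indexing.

max area = 150

l=0 r=11: min(10,18)*11=110 best=110 *, l++
l=1 r=11: min(15,18)*10=150 best=150 *, l++
l=2 r=11: min(14,18)*9=126 best=150, l++
l=3 r=11: min(13,18)*8=104 best=150, l++
l=4 r=11: min(15,18)*7=105 best=150, l++
l=5 r=11: min(7,18)*6=42 best=150, l++
l=6 r=11: min(3,18)*5=15 best=150, l++
l=7 r=11: min(2,18)*4=8 best=150, l++
l=8 r=11: min(8,18)*3=24 best=150, l++
l=9 r=11: min(9,18)*2=18 best=150, l++
l=10 r=11: min(10,18)*1=10 best=150, l++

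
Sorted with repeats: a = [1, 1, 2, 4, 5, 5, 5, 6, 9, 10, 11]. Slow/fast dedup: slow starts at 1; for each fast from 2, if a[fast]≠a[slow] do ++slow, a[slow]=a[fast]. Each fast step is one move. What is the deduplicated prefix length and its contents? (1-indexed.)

(s=1,f=2) a[fast]=1=a[slow] dup → fast++
(s=1,f=3) a[fast]=2≠a[slow]=1 write a[2]=2 → slow++,fast++
(s=2,f=4) a[fast]=4≠a[slow]=2 write a[3]=4 → slow++,fast++
(s=3,f=5) a[fast]=5≠a[slow]=4 write a[4]=5 → slow++,fast++
(s=4,f=6) a[fast]=5=a[slow] dup → fast++
(s=4,f=7) a[fast]=5=a[slow] dup → fast++
(s=4,f=8) a[fast]=6≠a[slow]=5 write a[5]=6 → slow++,fast++
(s=5,f=9) a[fast]=9≠a[slow]=6 write a[6]=9 → slow++,fast++
(s=6,f=10) a[fast]=10≠a[slow]=9 write a[7]=10 → slow++,fast++
(s=7,f=11) a[fast]=11≠a[slow]=10 write a[8]=11 → slow++,fast++

length 8; prefix = [1, 2, 4, 5, 6, 9, 10, 11]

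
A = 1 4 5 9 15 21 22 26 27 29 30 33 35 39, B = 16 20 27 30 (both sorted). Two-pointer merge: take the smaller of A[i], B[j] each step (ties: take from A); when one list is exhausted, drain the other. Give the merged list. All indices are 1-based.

[1, 4, 5, 9, 15, 16, 20, 21, 22, 26, 27, 27, 29, 30, 30, 33, 35, 39]

i=1 j=1: A[i]=1<=B[j]=16 take 1, i++
i=2 j=1: A[i]=4<=B[j]=16 take 4, i++
i=3 j=1: A[i]=5<=B[j]=16 take 5, i++
i=4 j=1: A[i]=9<=B[j]=16 take 9, i++
i=5 j=1: A[i]=15<=B[j]=16 take 15, i++
i=6 j=1: A[i]=21>B[j]=16 take 16, j++
i=6 j=2: A[i]=21>B[j]=20 take 20, j++
i=6 j=3: A[i]=21<=B[j]=27 take 21, i++
i=7 j=3: A[i]=22<=B[j]=27 take 22, i++
i=8 j=3: A[i]=26<=B[j]=27 take 26, i++
i=9 j=3: A[i]=27<=B[j]=27 take 27, i++
i=10 j=3: A[i]=29>B[j]=27 take 27, j++
i=10 j=4: A[i]=29<=B[j]=30 take 29, i++
i=11 j=4: A[i]=30<=B[j]=30 take 30, i++
i=12 j=4: A[i]=33>B[j]=30 take 30, j++
i=12 j=5: B done, take A[i]=33, i++
i=13 j=5: B done, take A[i]=35, i++
i=14 j=5: B done, take A[i]=39, i++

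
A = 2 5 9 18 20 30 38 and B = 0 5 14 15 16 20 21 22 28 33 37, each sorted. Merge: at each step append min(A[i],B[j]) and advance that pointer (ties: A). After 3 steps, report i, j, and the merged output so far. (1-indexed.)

i=1 j=1: A[i]=2>B[j]=0 take 0, j++
i=1 j=2: A[i]=2<=B[j]=5 take 2, i++
i=2 j=2: A[i]=5<=B[j]=5 take 5, i++

i=3, j=2, merged so far=[0, 2, 5]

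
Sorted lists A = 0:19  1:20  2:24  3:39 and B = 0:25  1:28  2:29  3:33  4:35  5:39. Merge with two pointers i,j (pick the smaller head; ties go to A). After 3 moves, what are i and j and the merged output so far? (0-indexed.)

i=3, j=0, merged so far=[19, 20, 24]

i=0 j=0: A[i]=19<=B[j]=25 take 19, i++
i=1 j=0: A[i]=20<=B[j]=25 take 20, i++
i=2 j=0: A[i]=24<=B[j]=25 take 24, i++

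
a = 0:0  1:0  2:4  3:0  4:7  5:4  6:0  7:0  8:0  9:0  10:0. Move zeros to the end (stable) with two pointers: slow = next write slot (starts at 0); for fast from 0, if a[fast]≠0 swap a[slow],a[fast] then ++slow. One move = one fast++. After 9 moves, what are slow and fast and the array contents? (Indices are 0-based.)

slow=3, fast=9, a=[4, 7, 4, 0, 0, 0, 0, 0, 0, 0, 0]

slow=0 fast=0: a[fast]=0, fast++
slow=0 fast=1: a[fast]=0, fast++
slow=0 fast=2: a[fast]=4≠0 swap→a[0]=4, slow++,fast++
slow=1 fast=3: a[fast]=0, fast++
slow=1 fast=4: a[fast]=7≠0 swap→a[1]=7, slow++,fast++
slow=2 fast=5: a[fast]=4≠0 swap→a[2]=4, slow++,fast++
slow=3 fast=6: a[fast]=0, fast++
slow=3 fast=7: a[fast]=0, fast++
slow=3 fast=8: a[fast]=0, fast++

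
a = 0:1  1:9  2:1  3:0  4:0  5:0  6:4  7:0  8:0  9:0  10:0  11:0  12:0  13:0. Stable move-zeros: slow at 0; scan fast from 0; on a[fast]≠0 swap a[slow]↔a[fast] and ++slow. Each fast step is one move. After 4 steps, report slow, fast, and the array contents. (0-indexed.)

slow=3, fast=4, a=[1, 9, 1, 0, 0, 0, 4, 0, 0, 0, 0, 0, 0, 0]

(s=0,f=0) a[fast]=1≠0 swap→a[0]=1 → slow++,fast++
(s=1,f=1) a[fast]=9≠0 swap→a[1]=9 → slow++,fast++
(s=2,f=2) a[fast]=1≠0 swap→a[2]=1 → slow++,fast++
(s=3,f=3) a[fast]=0 → fast++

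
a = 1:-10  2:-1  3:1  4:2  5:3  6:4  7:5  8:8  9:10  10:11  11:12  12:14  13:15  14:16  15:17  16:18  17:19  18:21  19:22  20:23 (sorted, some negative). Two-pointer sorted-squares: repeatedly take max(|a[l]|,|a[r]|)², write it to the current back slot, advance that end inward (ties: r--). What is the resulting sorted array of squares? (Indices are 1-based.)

[1, 1, 4, 9, 16, 25, 64, 100, 100, 121, 144, 196, 225, 256, 289, 324, 361, 441, 484, 529]

l=1 r=20: |-10|<=|23| out[20]=529, r--
l=1 r=19: |-10|<=|22| out[19]=484, r--
l=1 r=18: |-10|<=|21| out[18]=441, r--
l=1 r=17: |-10|<=|19| out[17]=361, r--
l=1 r=16: |-10|<=|18| out[16]=324, r--
l=1 r=15: |-10|<=|17| out[15]=289, r--
l=1 r=14: |-10|<=|16| out[14]=256, r--
l=1 r=13: |-10|<=|15| out[13]=225, r--
l=1 r=12: |-10|<=|14| out[12]=196, r--
l=1 r=11: |-10|<=|12| out[11]=144, r--
l=1 r=10: |-10|<=|11| out[10]=121, r--
l=1 r=9: |-10|<=|10| out[9]=100, r--
l=1 r=8: |-10|>|8| out[8]=100, l++
l=2 r=8: |-1|<=|8| out[7]=64, r--
l=2 r=7: |-1|<=|5| out[6]=25, r--
l=2 r=6: |-1|<=|4| out[5]=16, r--
l=2 r=5: |-1|<=|3| out[4]=9, r--
l=2 r=4: |-1|<=|2| out[3]=4, r--
l=2 r=3: |-1|<=|1| out[2]=1, r--
l=2 r=2: |-1|<=|-1| out[1]=1, r--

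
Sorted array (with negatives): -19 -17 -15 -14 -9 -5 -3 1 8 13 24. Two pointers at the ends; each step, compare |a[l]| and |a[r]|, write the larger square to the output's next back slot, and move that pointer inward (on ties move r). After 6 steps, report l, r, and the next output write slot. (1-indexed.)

l=5, r=9, next write slot=5

[1,11] |-19|<=|24| out[11]=576 → r--
[1,10] |-19|>|13| out[10]=361 → l++
[2,10] |-17|>|13| out[9]=289 → l++
[3,10] |-15|>|13| out[8]=225 → l++
[4,10] |-14|>|13| out[7]=196 → l++
[5,10] |-9|<=|13| out[6]=169 → r--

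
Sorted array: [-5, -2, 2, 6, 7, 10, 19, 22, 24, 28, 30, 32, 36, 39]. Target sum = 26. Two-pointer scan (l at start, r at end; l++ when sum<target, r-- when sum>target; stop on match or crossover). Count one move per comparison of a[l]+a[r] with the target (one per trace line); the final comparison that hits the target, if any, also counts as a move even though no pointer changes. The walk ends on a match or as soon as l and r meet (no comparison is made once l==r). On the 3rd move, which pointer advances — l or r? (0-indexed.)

r

l=0 r=13: -5+39=34 >26, r--
l=0 r=12: -5+36=31 >26, r--
l=0 r=11: -5+32=27 >26, r--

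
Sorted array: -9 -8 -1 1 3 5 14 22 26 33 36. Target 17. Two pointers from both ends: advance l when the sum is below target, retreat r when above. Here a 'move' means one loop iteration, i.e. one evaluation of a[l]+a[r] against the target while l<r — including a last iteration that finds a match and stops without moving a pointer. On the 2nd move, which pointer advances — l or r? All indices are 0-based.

[0,10] -9+36=27 >17 → r--
[0,9] -9+33=24 >17 → r--

r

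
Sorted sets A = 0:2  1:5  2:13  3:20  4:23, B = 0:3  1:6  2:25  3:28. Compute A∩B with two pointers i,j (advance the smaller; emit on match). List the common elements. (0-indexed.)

[i=0,j=0] 2<3 → i++
[i=1,j=0] 5>3 → j++
[i=1,j=1] 5<6 → i++
[i=2,j=1] 13>6 → j++
[i=2,j=2] 13<25 → i++
[i=3,j=2] 20<25 → i++
[i=4,j=2] 23<25 → i++

intersection = []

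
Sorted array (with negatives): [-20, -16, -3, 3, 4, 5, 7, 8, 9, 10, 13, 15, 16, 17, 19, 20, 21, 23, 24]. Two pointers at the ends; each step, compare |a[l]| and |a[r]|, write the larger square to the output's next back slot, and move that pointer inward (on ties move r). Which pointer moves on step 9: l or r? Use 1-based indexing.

l

l=1 r=19: |-20|<=|24| out[19]=576, r--
l=1 r=18: |-20|<=|23| out[18]=529, r--
l=1 r=17: |-20|<=|21| out[17]=441, r--
l=1 r=16: |-20|<=|20| out[16]=400, r--
l=1 r=15: |-20|>|19| out[15]=400, l++
l=2 r=15: |-16|<=|19| out[14]=361, r--
l=2 r=14: |-16|<=|17| out[13]=289, r--
l=2 r=13: |-16|<=|16| out[12]=256, r--
l=2 r=12: |-16|>|15| out[11]=256, l++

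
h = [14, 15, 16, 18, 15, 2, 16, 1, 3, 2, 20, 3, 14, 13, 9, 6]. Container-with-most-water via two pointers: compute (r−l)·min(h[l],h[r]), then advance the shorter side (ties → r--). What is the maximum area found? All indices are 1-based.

l=1 r=16: min(14,6)*15=90 best=90 *, r--
l=1 r=15: min(14,9)*14=126 best=126 *, r--
l=1 r=14: min(14,13)*13=169 best=169 *, r--
l=1 r=13: min(14,14)*12=168 best=169, r--
l=1 r=12: min(14,3)*11=33 best=169, r--
l=1 r=11: min(14,20)*10=140 best=169, l++
l=2 r=11: min(15,20)*9=135 best=169, l++
l=3 r=11: min(16,20)*8=128 best=169, l++
l=4 r=11: min(18,20)*7=126 best=169, l++
l=5 r=11: min(15,20)*6=90 best=169, l++
l=6 r=11: min(2,20)*5=10 best=169, l++
l=7 r=11: min(16,20)*4=64 best=169, l++
l=8 r=11: min(1,20)*3=3 best=169, l++
l=9 r=11: min(3,20)*2=6 best=169, l++
l=10 r=11: min(2,20)*1=2 best=169, l++

max area = 169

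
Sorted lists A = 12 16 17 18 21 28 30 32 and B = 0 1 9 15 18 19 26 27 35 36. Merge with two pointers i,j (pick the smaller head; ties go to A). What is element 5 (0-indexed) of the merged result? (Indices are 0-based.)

merged[5] = 16

[i=0,j=0] A[i]=12>B[j]=0 take 0 → j++
[i=0,j=1] A[i]=12>B[j]=1 take 1 → j++
[i=0,j=2] A[i]=12>B[j]=9 take 9 → j++
[i=0,j=3] A[i]=12<=B[j]=15 take 12 → i++
[i=1,j=3] A[i]=16>B[j]=15 take 15 → j++
[i=1,j=4] A[i]=16<=B[j]=18 take 16 → i++
[i=2,j=4] A[i]=17<=B[j]=18 take 17 → i++
[i=3,j=4] A[i]=18<=B[j]=18 take 18 → i++
[i=4,j=4] A[i]=21>B[j]=18 take 18 → j++
[i=4,j=5] A[i]=21>B[j]=19 take 19 → j++
[i=4,j=6] A[i]=21<=B[j]=26 take 21 → i++
[i=5,j=6] A[i]=28>B[j]=26 take 26 → j++
[i=5,j=7] A[i]=28>B[j]=27 take 27 → j++
[i=5,j=8] A[i]=28<=B[j]=35 take 28 → i++
[i=6,j=8] A[i]=30<=B[j]=35 take 30 → i++
[i=7,j=8] A[i]=32<=B[j]=35 take 32 → i++
[i=8,j=8] A done, take B[j]=35 → j++
[i=8,j=9] A done, take B[j]=36 → j++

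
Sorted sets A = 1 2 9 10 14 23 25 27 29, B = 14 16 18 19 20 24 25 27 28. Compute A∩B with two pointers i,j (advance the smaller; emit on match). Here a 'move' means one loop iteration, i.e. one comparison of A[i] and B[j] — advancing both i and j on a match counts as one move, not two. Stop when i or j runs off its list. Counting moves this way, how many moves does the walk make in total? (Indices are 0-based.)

i=0 j=0: 1<14, i++
i=1 j=0: 2<14, i++
i=2 j=0: 9<14, i++
i=3 j=0: 10<14, i++
i=4 j=0: 14==14 emit, i++,j++
i=5 j=1: 23>16, j++
i=5 j=2: 23>18, j++
i=5 j=3: 23>19, j++
i=5 j=4: 23>20, j++
i=5 j=5: 23<24, i++
i=6 j=5: 25>24, j++
i=6 j=6: 25==25 emit, i++,j++
i=7 j=7: 27==27 emit, i++,j++
i=8 j=8: 29>28, j++

14 moves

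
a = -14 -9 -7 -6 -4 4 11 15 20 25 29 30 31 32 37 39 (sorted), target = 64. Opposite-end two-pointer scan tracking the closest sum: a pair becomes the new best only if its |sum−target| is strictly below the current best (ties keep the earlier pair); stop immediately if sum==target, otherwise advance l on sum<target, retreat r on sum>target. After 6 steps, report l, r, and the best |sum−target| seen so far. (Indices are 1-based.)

l=7, r=16, best |Δ|=21

l=1 r=16: -14+39=25 d=39 *, l++
l=2 r=16: -9+39=30 d=34 *, l++
l=3 r=16: -7+39=32 d=32 *, l++
l=4 r=16: -6+39=33 d=31 *, l++
l=5 r=16: -4+39=35 d=29 *, l++
l=6 r=16: 4+39=43 d=21 *, l++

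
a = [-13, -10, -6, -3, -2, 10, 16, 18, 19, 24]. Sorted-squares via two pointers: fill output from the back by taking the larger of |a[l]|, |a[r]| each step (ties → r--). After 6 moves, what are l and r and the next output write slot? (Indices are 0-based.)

[0,9] |-13|<=|24| out[9]=576 → r--
[0,8] |-13|<=|19| out[8]=361 → r--
[0,7] |-13|<=|18| out[7]=324 → r--
[0,6] |-13|<=|16| out[6]=256 → r--
[0,5] |-13|>|10| out[5]=169 → l++
[1,5] |-10|<=|10| out[4]=100 → r--

l=1, r=4, next write slot=3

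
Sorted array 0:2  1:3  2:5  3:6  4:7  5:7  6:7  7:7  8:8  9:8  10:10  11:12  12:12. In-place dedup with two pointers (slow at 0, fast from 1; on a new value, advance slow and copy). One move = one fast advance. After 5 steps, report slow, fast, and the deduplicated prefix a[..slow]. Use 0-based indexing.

slow=4, fast=6, prefix=[2, 3, 5, 6, 7]

(s=0,f=1) a[fast]=3≠a[slow]=2 write a[1]=3 → slow++,fast++
(s=1,f=2) a[fast]=5≠a[slow]=3 write a[2]=5 → slow++,fast++
(s=2,f=3) a[fast]=6≠a[slow]=5 write a[3]=6 → slow++,fast++
(s=3,f=4) a[fast]=7≠a[slow]=6 write a[4]=7 → slow++,fast++
(s=4,f=5) a[fast]=7=a[slow] dup → fast++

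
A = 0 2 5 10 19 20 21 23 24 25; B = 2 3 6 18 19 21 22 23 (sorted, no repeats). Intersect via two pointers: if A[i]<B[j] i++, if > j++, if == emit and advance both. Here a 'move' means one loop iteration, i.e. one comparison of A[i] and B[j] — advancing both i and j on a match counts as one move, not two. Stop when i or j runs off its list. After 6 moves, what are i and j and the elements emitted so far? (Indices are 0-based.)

i=4, j=3, emitted=[2]

[i=0,j=0] 0<2 → i++
[i=1,j=0] 2==2 emit → i++,j++
[i=2,j=1] 5>3 → j++
[i=2,j=2] 5<6 → i++
[i=3,j=2] 10>6 → j++
[i=3,j=3] 10<18 → i++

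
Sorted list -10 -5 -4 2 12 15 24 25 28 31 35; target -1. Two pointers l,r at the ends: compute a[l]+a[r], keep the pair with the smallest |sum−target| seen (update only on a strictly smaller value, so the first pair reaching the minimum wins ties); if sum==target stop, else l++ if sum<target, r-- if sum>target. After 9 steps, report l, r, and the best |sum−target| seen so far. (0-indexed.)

l=2, r=3, best |Δ|=2

[0,10] -10+35=25 d=26 * → r--
[0,9] -10+31=21 d=22 * → r--
[0,8] -10+28=18 d=19 * → r--
[0,7] -10+25=15 d=16 * → r--
[0,6] -10+24=14 d=15 * → r--
[0,5] -10+15=5 d=6 * → r--
[0,4] -10+12=2 d=3 * → r--
[0,3] -10+2=-8 d=7 → l++
[1,3] -5+2=-3 d=2 * → l++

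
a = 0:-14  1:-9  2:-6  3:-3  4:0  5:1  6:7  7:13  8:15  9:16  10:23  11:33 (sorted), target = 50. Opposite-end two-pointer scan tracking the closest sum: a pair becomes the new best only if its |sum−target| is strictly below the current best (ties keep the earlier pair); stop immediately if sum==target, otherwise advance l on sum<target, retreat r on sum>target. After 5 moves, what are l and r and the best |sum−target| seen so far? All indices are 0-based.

l=0 r=11: -14+33=19 d=31 *, l++
l=1 r=11: -9+33=24 d=26 *, l++
l=2 r=11: -6+33=27 d=23 *, l++
l=3 r=11: -3+33=30 d=20 *, l++
l=4 r=11: 0+33=33 d=17 *, l++

l=5, r=11, best |Δ|=17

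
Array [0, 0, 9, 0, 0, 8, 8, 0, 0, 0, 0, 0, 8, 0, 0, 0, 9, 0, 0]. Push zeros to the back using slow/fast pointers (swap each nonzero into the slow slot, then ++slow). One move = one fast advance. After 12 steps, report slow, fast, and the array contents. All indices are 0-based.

slow=3, fast=12, a=[9, 8, 8, 0, 0, 0, 0, 0, 0, 0, 0, 0, 8, 0, 0, 0, 9, 0, 0]

slow=0 fast=0: a[fast]=0, fast++
slow=0 fast=1: a[fast]=0, fast++
slow=0 fast=2: a[fast]=9≠0 swap→a[0]=9, slow++,fast++
slow=1 fast=3: a[fast]=0, fast++
slow=1 fast=4: a[fast]=0, fast++
slow=1 fast=5: a[fast]=8≠0 swap→a[1]=8, slow++,fast++
slow=2 fast=6: a[fast]=8≠0 swap→a[2]=8, slow++,fast++
slow=3 fast=7: a[fast]=0, fast++
slow=3 fast=8: a[fast]=0, fast++
slow=3 fast=9: a[fast]=0, fast++
slow=3 fast=10: a[fast]=0, fast++
slow=3 fast=11: a[fast]=0, fast++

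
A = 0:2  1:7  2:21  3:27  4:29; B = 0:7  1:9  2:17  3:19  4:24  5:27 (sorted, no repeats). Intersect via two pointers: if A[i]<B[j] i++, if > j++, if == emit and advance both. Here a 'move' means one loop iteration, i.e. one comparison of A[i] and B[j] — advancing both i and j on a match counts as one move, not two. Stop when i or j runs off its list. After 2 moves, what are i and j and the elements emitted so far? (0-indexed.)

i=0 j=0: 2<7, i++
i=1 j=0: 7==7 emit, i++,j++

i=2, j=1, emitted=[7]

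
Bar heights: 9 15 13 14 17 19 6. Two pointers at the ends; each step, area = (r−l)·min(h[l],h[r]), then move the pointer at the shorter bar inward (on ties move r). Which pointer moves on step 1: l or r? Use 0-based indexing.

l=0 r=6: min(9,6)*6=36 best=36 *, r--

r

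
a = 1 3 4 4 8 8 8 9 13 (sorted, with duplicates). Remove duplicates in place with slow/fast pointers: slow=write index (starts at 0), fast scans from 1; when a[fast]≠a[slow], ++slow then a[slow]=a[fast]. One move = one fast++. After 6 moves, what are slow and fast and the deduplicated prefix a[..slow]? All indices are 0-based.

(s=0,f=1) a[fast]=3≠a[slow]=1 write a[1]=3 → slow++,fast++
(s=1,f=2) a[fast]=4≠a[slow]=3 write a[2]=4 → slow++,fast++
(s=2,f=3) a[fast]=4=a[slow] dup → fast++
(s=2,f=4) a[fast]=8≠a[slow]=4 write a[3]=8 → slow++,fast++
(s=3,f=5) a[fast]=8=a[slow] dup → fast++
(s=3,f=6) a[fast]=8=a[slow] dup → fast++

slow=3, fast=7, prefix=[1, 3, 4, 8]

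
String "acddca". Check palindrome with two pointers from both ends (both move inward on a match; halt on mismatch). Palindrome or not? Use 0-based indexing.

l=0 r=5: 'a'=='a', l++,r--
l=1 r=4: 'c'=='c', l++,r--
l=2 r=3: 'd'=='d', l++,r--

palindrome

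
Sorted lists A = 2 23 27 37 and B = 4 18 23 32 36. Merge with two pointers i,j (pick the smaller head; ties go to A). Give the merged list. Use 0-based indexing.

i=0 j=0: A[i]=2<=B[j]=4 take 2, i++
i=1 j=0: A[i]=23>B[j]=4 take 4, j++
i=1 j=1: A[i]=23>B[j]=18 take 18, j++
i=1 j=2: A[i]=23<=B[j]=23 take 23, i++
i=2 j=2: A[i]=27>B[j]=23 take 23, j++
i=2 j=3: A[i]=27<=B[j]=32 take 27, i++
i=3 j=3: A[i]=37>B[j]=32 take 32, j++
i=3 j=4: A[i]=37>B[j]=36 take 36, j++
i=3 j=5: B done, take A[i]=37, i++

[2, 4, 18, 23, 23, 27, 32, 36, 37]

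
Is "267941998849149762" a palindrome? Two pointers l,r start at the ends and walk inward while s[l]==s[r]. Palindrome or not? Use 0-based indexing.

not a palindrome (mismatch at 7,10)

l=0 r=17: '2'=='2', l++,r--
l=1 r=16: '6'=='6', l++,r--
l=2 r=15: '7'=='7', l++,r--
l=3 r=14: '9'=='9', l++,r--
l=4 r=13: '4'=='4', l++,r--
l=5 r=12: '1'=='1', l++,r--
l=6 r=11: '9'=='9', l++,r--
l=7 r=10: '9'!='4', stop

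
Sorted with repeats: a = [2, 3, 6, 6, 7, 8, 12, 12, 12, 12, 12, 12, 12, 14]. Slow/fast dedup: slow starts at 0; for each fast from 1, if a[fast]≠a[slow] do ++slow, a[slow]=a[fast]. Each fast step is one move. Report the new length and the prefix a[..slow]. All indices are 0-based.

length 7; prefix = [2, 3, 6, 7, 8, 12, 14]

slow=0 fast=1: a[fast]=3≠a[slow]=2 write a[1]=3, slow++,fast++
slow=1 fast=2: a[fast]=6≠a[slow]=3 write a[2]=6, slow++,fast++
slow=2 fast=3: a[fast]=6=a[slow] dup, fast++
slow=2 fast=4: a[fast]=7≠a[slow]=6 write a[3]=7, slow++,fast++
slow=3 fast=5: a[fast]=8≠a[slow]=7 write a[4]=8, slow++,fast++
slow=4 fast=6: a[fast]=12≠a[slow]=8 write a[5]=12, slow++,fast++
slow=5 fast=7: a[fast]=12=a[slow] dup, fast++
slow=5 fast=8: a[fast]=12=a[slow] dup, fast++
slow=5 fast=9: a[fast]=12=a[slow] dup, fast++
slow=5 fast=10: a[fast]=12=a[slow] dup, fast++
slow=5 fast=11: a[fast]=12=a[slow] dup, fast++
slow=5 fast=12: a[fast]=12=a[slow] dup, fast++
slow=5 fast=13: a[fast]=14≠a[slow]=12 write a[6]=14, slow++,fast++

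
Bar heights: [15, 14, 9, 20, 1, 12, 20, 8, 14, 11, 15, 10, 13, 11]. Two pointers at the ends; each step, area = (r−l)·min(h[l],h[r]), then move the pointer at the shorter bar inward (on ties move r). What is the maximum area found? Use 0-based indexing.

l=0 r=13: min(15,11)*13=143 best=143 *, r--
l=0 r=12: min(15,13)*12=156 best=156 *, r--
l=0 r=11: min(15,10)*11=110 best=156, r--
l=0 r=10: min(15,15)*10=150 best=156, r--
l=0 r=9: min(15,11)*9=99 best=156, r--
l=0 r=8: min(15,14)*8=112 best=156, r--
l=0 r=7: min(15,8)*7=56 best=156, r--
l=0 r=6: min(15,20)*6=90 best=156, l++
l=1 r=6: min(14,20)*5=70 best=156, l++
l=2 r=6: min(9,20)*4=36 best=156, l++
l=3 r=6: min(20,20)*3=60 best=156, r--
l=3 r=5: min(20,12)*2=24 best=156, r--
l=3 r=4: min(20,1)*1=1 best=156, r--

max area = 156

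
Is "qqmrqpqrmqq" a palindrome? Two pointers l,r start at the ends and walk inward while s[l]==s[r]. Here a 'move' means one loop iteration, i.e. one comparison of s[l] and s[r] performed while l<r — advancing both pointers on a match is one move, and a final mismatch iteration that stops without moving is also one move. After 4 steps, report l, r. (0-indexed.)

[0,10] 'q'=='q' → l++,r--
[1,9] 'q'=='q' → l++,r--
[2,8] 'm'=='m' → l++,r--
[3,7] 'r'=='r' → l++,r--

l=4, r=6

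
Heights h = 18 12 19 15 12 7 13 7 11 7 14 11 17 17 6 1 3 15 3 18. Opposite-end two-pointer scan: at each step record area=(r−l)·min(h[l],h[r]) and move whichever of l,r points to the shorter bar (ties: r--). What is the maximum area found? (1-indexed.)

max area = 342

l=1 r=20: min(18,18)*19=342 best=342 *, r--
l=1 r=19: min(18,3)*18=54 best=342, r--
l=1 r=18: min(18,15)*17=255 best=342, r--
l=1 r=17: min(18,3)*16=48 best=342, r--
l=1 r=16: min(18,1)*15=15 best=342, r--
l=1 r=15: min(18,6)*14=84 best=342, r--
l=1 r=14: min(18,17)*13=221 best=342, r--
l=1 r=13: min(18,17)*12=204 best=342, r--
l=1 r=12: min(18,11)*11=121 best=342, r--
l=1 r=11: min(18,14)*10=140 best=342, r--
l=1 r=10: min(18,7)*9=63 best=342, r--
l=1 r=9: min(18,11)*8=88 best=342, r--
l=1 r=8: min(18,7)*7=49 best=342, r--
l=1 r=7: min(18,13)*6=78 best=342, r--
l=1 r=6: min(18,7)*5=35 best=342, r--
l=1 r=5: min(18,12)*4=48 best=342, r--
l=1 r=4: min(18,15)*3=45 best=342, r--
l=1 r=3: min(18,19)*2=36 best=342, l++
l=2 r=3: min(12,19)*1=12 best=342, l++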